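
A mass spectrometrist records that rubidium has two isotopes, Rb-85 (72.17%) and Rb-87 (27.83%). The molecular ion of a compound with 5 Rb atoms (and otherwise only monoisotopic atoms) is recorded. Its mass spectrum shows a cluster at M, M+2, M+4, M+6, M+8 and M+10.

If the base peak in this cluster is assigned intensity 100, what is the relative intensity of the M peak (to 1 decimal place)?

51.9

(0.7217 + 0.2783)^5 gives M 0.1958, M+2 0.3775, M+4 0.2911, M+6 0.1123, M+8 0.0216, M+10 0.0017; the largest is M+2.
P(M+2) = C(5,1) × 0.7217^4 × 0.2783^1 = 5 × 0.27128565 × 0.2783 = 0.377494 (base)
P(M) = C(5,0) × 0.7217^5 × 0.2783^0 = 1 × 0.19578685 × 1.0000 = 0.195787
Relative intensity = 0.195787 / 0.377494 × 100 = 51.9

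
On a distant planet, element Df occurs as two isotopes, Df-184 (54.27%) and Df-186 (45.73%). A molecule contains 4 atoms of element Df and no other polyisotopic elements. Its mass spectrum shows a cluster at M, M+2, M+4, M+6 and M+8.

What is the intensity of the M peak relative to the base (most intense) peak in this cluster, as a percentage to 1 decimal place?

23.5%

(0.5427 + 0.4573)^4 gives M 0.0867, M+2 0.2924, M+4 0.3696, M+6 0.2076, M+8 0.0437; the largest is M+4.
P(M+4) = C(4,2) × 0.5427^2 × 0.4573^2 = 6 × 0.29452329 × 0.20912329 = 0.369550 (base)
P(M) = C(4,0) × 0.5427^4 × 0.4573^0 = 1 × 0.08674397 × 1.0000 = 0.086744
Relative intensity = 0.086744 / 0.369550 × 100 = 23.5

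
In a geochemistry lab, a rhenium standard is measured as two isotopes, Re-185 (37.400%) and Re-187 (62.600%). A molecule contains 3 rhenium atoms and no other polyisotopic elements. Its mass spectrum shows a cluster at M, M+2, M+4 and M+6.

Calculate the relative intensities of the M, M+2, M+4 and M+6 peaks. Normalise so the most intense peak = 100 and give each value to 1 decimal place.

11.9 : 59.7 : 100.0 : 55.8

Each Re atom is independently Re-185 (p = 0.37400) or Re-187 (q = 0.62600); the cluster is the binomial expansion (p + q)^3.
P(M) = 0.37400^3 = 0.052314
P(M+2) = 3 × 0.37400^2 × 0.62600^1 = 0.262687
P(M+4) = 3 × 0.37400^1 × 0.62600^2 = 0.439685
P(M+6) = 0.62600^3 = 0.245314
The M+4 peak is largest (0.439685); scaling to 100 gives 11.9 : 59.7 : 100.0 : 55.8.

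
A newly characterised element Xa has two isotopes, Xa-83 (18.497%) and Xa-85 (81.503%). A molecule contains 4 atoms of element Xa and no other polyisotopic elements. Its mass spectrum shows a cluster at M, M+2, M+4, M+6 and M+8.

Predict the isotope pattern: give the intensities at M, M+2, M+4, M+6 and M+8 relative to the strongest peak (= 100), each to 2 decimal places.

Each Xa atom is independently Xa-83 (p = 0.18497) or Xa-85 (q = 0.81503); the cluster is the binomial expansion (p + q)^4.
P(M) = 0.18497^4 = 0.001171
P(M+2) = 4 × 0.18497^3 × 0.81503^1 = 0.020632
P(M+4) = 6 × 0.18497^2 × 0.81503^2 = 0.136364
P(M+6) = 4 × 0.18497^1 × 0.81503^3 = 0.400573
P(M+8) = 0.81503^4 = 0.441260
The M+8 peak is largest (0.441260); scaling to 100 gives 0.27 : 4.68 : 30.90 : 90.78 : 100.00.

0.27 : 4.68 : 30.90 : 90.78 : 100.00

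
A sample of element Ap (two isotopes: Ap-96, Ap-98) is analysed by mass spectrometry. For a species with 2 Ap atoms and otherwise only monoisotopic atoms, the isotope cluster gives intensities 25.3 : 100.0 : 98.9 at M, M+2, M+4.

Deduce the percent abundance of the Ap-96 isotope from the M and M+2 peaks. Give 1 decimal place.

33.6%

Let p = fractional abundance of Ap-96. I(M+2)/I(M) = [C(2,1)·p^1·(1−p)] / p^2 = 2·(1−p)/p = 100.0/25.3 = 3.9526
(1−p)/p = 3.9526/2 = 1.9763  ⇒  p = 1/(1 + 1.9763) = 0.3360
Ap-96: 33.6%, Ap-98: 66.4%.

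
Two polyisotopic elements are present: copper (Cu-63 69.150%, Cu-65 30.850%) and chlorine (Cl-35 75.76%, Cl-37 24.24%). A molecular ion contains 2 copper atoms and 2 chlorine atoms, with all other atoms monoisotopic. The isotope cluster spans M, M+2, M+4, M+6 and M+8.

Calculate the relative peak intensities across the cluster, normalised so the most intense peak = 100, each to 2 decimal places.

65.27 : 100.00 : 56.94 : 14.27 : 1.33

Copper pattern (n=2): 0.47817225 : 0.4266555 : 0.09517225
Chlorine pattern (n=2): 0.57395776 : 0.36728448 : 0.05875776
Convolve the two distributions (both contribute in 2-u steps):
  M: 0.47817225×0.57395776 = 0.274451
  M+2: 0.47817225×0.36728448 + 0.4266555×0.57395776 = 0.420507
  M+4: 0.47817225×0.05875776 + 0.4266555×0.36728448 + 0.09517225×0.57395776 = 0.239425
  M+6: 0.4266555×0.05875776 + 0.09517225×0.36728448 = 0.060025
  M+8: 0.09517225×0.05875776 = 0.005592
Scale to base peak (0.420507) = 100: 65.27 : 100.00 : 56.94 : 14.27 : 1.33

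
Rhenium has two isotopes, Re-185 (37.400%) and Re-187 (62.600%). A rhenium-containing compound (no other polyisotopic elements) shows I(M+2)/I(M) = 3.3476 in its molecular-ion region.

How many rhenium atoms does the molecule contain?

2

With n Re atoms, P(M+2)/P(M) = C(n,1)·p^(n−1)q / p^n = n·q/p = n · 0.62600/0.37400.
n = 3.3476 × 0.37400/0.62600 = 2.00 ≈ 2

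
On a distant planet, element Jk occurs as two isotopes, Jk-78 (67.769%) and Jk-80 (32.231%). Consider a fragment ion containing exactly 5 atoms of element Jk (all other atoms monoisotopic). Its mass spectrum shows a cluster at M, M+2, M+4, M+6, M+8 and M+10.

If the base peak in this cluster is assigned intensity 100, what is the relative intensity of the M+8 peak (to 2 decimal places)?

10.76

Binomial terms of (0.67769 + 0.32231)^5: M 0.1429, M+2 0.3399, M+4 0.3233, M+6 0.1538, M+8 0.0366, M+10 0.0035 → M+2 is the base peak.
P(M+2) = C(5,1) × 0.67769^4 × 0.32231^1 = 5 × 0.21092318 × 0.32231 = 0.339913 (base)
P(M+8) = C(5,4) × 0.67769^1 × 0.32231^4 = 5 × 0.67769 × 0.01079183 = 0.036568
Relative intensity = 0.036568 / 0.339913 × 100 = 10.76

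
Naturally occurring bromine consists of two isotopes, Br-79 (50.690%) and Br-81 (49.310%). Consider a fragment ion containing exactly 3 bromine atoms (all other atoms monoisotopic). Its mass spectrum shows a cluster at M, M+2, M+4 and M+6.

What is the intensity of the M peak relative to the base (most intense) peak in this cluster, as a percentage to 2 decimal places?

Term probabilities: M 0.1302, M+2 0.3801, M+4 0.3698, M+6 0.1199. Base peak = M+2.
P(M+2) = C(3,1) × 0.50690^2 × 0.49310^1 = 3 × 0.25694761 × 0.4931 = 0.380103 (base)
P(M) = C(3,0) × 0.50690^3 × 0.49310^0 = 1 × 0.13024674 × 1.0000 = 0.130247
Relative intensity = 0.130247 / 0.380103 × 100 = 34.27

34.27%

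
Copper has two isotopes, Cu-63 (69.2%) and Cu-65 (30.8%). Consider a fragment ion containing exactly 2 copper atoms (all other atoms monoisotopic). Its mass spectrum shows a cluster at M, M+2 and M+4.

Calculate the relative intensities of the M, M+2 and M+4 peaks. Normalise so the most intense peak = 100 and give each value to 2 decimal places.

100.00 : 89.02 : 19.81

The 2 Cu atoms are independent, so intensities follow the terms of (0.692 + 0.308)^2.
P(M) = 0.692^2 = 0.478864
P(M+2) = 2 × 0.692^1 × 0.308^1 = 0.426272
P(M+4) = 0.308^2 = 0.094864
The M peak is largest (0.478864); scaling to 100 gives 100.00 : 89.02 : 19.81.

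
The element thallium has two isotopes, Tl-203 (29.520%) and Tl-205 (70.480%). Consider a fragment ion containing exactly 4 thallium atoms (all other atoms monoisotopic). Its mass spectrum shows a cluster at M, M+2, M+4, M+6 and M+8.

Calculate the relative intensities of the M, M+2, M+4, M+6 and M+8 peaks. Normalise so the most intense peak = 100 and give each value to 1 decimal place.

Expanding (0.29520 + 0.70480)^4:
P(M) = 0.29520^4 = 0.007594
P(M+2) = 4 × 0.29520^3 × 0.70480^1 = 0.072523
P(M+4) = 6 × 0.29520^2 × 0.70480^2 = 0.259726
P(M+6) = 4 × 0.29520^1 × 0.70480^3 = 0.413403
P(M+8) = 0.70480^4 = 0.246754
The M+6 peak is largest (0.413403); scaling to 100 gives 1.8 : 17.5 : 62.8 : 100.0 : 59.7.

1.8 : 17.5 : 62.8 : 100.0 : 59.7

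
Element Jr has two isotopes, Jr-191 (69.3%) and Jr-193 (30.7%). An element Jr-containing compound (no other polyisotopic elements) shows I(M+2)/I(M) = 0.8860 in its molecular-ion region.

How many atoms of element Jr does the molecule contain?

2

For n independent Jr atoms, I(M+2)/I(M) = n · (abundance Jr-193) / (abundance Jr-191) = n · 0.307/0.693.
n = 0.8860 × 0.693/0.307 = 2.00 ≈ 2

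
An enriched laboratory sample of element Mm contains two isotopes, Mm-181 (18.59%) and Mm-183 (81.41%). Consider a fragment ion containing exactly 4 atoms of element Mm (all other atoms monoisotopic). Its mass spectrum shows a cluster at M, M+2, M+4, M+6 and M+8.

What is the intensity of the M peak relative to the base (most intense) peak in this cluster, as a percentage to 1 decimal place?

0.3%

Term probabilities: M 0.0012, M+2 0.0209, M+4 0.1374, M+6 0.4012, M+8 0.4392. Base peak = M+8.
P(M+8) = C(4,4) × 0.1859^0 × 0.8141^4 = 1 × 1.0000 × 0.43924924 = 0.439249 (base)
P(M) = C(4,0) × 0.1859^4 × 0.8141^0 = 1 × 0.00119431 × 1.0000 = 0.001194
Relative intensity = 0.001194 / 0.439249 × 100 = 0.3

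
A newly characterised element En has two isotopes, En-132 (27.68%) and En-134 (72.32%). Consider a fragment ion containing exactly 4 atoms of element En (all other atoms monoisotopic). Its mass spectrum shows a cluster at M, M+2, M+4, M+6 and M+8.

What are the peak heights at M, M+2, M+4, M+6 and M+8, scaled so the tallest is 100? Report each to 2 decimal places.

The 4 En atoms are independent, so intensities follow the terms of (0.2768 + 0.7232)^4.
P(M) = 0.2768^4 = 0.005870
P(M+2) = 4 × 0.2768^3 × 0.7232^1 = 0.061350
P(M+4) = 6 × 0.2768^2 × 0.7232^2 = 0.240436
P(M+6) = 4 × 0.2768^1 × 0.7232^3 = 0.418795
P(M+8) = 0.7232^4 = 0.273548
The M+6 peak is largest (0.418795); scaling to 100 gives 1.40 : 14.65 : 57.41 : 100.00 : 65.32.

1.40 : 14.65 : 57.41 : 100.00 : 65.32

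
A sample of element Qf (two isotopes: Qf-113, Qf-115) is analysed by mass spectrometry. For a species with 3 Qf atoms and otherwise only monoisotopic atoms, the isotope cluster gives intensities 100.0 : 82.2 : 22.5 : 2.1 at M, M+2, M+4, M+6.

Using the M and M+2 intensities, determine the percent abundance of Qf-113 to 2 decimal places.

78.49%

Let p = fractional abundance of Qf-113. I(M+2)/I(M) = [C(3,1)·p^2·(1−p)] / p^3 = 3·(1−p)/p = 82.2/100.0 = 0.8220
(1−p)/p = 0.8220/3 = 0.2740  ⇒  p = 1/(1 + 0.2740) = 0.7849
Qf-113: 78.49%, Qf-115: 21.51%.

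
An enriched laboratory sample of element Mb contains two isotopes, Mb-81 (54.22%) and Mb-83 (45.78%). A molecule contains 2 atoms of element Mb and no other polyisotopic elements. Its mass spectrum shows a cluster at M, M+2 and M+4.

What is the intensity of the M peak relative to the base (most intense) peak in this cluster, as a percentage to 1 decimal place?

59.2%

Binomial terms of (0.5422 + 0.4578)^2: M 0.2940, M+2 0.4964, M+4 0.2096 → M+2 is the base peak.
P(M+2) = C(2,1) × 0.5422^1 × 0.4578^1 = 2 × 0.5422 × 0.4578 = 0.496438 (base)
P(M) = C(2,0) × 0.5422^2 × 0.4578^0 = 1 × 0.29398084 × 1.0000 = 0.293981
Relative intensity = 0.293981 / 0.496438 × 100 = 59.2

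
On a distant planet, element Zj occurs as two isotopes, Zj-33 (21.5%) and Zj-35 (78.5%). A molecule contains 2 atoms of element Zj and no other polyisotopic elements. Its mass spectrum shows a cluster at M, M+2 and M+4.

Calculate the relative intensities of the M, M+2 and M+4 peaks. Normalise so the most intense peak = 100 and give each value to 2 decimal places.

7.50 : 54.78 : 100.00

Expanding (0.215 + 0.785)^2:
P(M) = 0.215^2 = 0.046225
P(M+2) = 2 × 0.215^1 × 0.785^1 = 0.337550
P(M+4) = 0.785^2 = 0.616225
The M+4 peak is largest (0.616225); scaling to 100 gives 7.50 : 54.78 : 100.00.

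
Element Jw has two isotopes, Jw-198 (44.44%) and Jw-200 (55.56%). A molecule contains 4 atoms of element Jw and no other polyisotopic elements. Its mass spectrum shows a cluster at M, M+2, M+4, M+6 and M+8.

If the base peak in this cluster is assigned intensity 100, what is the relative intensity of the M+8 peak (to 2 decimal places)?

Term probabilities: M 0.0390, M+2 0.1950, M+4 0.3658, M+6 0.3049, M+8 0.0953. Base peak = M+4.
P(M+4) = C(4,2) × 0.4444^2 × 0.5556^2 = 6 × 0.19749136 × 0.30869136 = 0.365783 (base)
P(M+8) = C(4,4) × 0.4444^0 × 0.5556^4 = 1 × 1.0000 × 0.09529036 = 0.095290
Relative intensity = 0.095290 / 0.365783 × 100 = 26.05

26.05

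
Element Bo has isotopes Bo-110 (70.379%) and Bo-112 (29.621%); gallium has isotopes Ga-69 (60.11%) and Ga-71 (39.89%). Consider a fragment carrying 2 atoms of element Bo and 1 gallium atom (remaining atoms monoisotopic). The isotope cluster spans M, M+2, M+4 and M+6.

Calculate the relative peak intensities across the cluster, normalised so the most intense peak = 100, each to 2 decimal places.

Element Bo pattern (n=2): 0.49532036 : 0.41693927 : 0.08774036
Gallium pattern (n=1): 0.6011 : 0.3989
Convolve the two distributions (both contribute in 2-u steps):
  M: 0.49532036×0.6011 = 0.297737
  M+2: 0.49532036×0.3989 + 0.41693927×0.6011 = 0.448205
  M+4: 0.41693927×0.3989 + 0.08774036×0.6011 = 0.219058
  M+6: 0.08774036×0.3989 = 0.035000
Scale to base peak (0.448205) = 100: 66.43 : 100.00 : 48.87 : 7.81

66.43 : 100.00 : 48.87 : 7.81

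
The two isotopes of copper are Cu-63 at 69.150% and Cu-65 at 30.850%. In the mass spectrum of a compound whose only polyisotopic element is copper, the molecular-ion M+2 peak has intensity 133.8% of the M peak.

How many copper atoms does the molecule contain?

3

For n independent Cu atoms, I(M+2)/I(M) = n · (abundance Cu-65) / (abundance Cu-63) = n · 0.30850/0.69150.
n = 1.338 × 0.69150/0.30850 = 3.00 ≈ 3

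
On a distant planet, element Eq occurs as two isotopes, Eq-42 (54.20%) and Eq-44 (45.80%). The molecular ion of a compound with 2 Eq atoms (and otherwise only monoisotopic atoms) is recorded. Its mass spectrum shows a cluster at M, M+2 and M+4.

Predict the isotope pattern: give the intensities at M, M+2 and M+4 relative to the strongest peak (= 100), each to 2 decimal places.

Expanding (0.5420 + 0.4580)^2:
P(M) = 0.5420^2 = 0.293764
P(M+2) = 2 × 0.5420^1 × 0.4580^1 = 0.496472
P(M+4) = 0.4580^2 = 0.209764
The M+2 peak is largest (0.496472); scaling to 100 gives 59.17 : 100.00 : 42.25.

59.17 : 100.00 : 42.25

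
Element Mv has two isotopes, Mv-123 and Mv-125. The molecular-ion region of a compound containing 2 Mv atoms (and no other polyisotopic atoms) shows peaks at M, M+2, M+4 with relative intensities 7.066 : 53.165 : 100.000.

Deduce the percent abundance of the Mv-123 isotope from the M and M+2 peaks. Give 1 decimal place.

21.0%

If p is the fraction of Mv that is Mv-123, then I(M+2)/I(M) = [C(2,1)·p^1·(1−p)] / p^2 = 2·(1−p)/p = 53.165/7.066 = 7.5241
(1−p)/p = 7.5241/2 = 3.7620  ⇒  p = 1/(1 + 3.7620) = 0.2100
Mv-123: 21.0%, Mv-125: 79.0%.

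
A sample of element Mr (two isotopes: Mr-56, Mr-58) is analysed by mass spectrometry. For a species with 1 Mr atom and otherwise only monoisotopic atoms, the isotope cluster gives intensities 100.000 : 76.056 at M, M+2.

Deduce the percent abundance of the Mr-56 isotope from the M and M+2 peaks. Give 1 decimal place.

56.8%

Write p for the Mr-56 fraction. I(M+2)/I(M) = [C(1,1)·p^0·(1−p)] / p^1 = 1·(1−p)/p = 76.056/100.000 = 0.7606
(1−p)/p = 0.7606/1 = 0.7606  ⇒  p = 1/(1 + 0.7606) = 0.5680
Mr-56: 56.8%, Mr-58: 43.2%.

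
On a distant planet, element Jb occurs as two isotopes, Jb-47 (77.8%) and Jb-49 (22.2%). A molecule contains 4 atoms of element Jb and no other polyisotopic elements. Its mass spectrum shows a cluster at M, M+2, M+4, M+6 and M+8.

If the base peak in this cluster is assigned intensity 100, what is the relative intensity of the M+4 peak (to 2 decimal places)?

42.80

Term probabilities: M 0.3664, M+2 0.4182, M+4 0.1790, M+6 0.0340, M+8 0.0024. Base peak = M+2.
P(M+2) = C(4,1) × 0.778^3 × 0.222^1 = 4 × 0.47091095 × 0.2220 = 0.418169 (base)
P(M+4) = C(4,2) × 0.778^2 × 0.222^2 = 6 × 0.605284 × 0.049284 = 0.178985
Relative intensity = 0.178985 / 0.418169 × 100 = 42.80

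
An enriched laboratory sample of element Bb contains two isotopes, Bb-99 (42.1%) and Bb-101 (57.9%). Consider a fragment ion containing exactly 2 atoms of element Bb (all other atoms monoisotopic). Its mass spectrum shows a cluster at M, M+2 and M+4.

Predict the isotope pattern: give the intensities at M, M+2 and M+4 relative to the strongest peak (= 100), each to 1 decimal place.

36.4 : 100.0 : 68.8

The 2 Bb atoms are independent, so intensities follow the terms of (0.421 + 0.579)^2.
P(M) = 0.421^2 = 0.177241
P(M+2) = 2 × 0.421^1 × 0.579^1 = 0.487518
P(M+4) = 0.579^2 = 0.335241
The M+2 peak is largest (0.487518); scaling to 100 gives 36.4 : 100.0 : 68.8.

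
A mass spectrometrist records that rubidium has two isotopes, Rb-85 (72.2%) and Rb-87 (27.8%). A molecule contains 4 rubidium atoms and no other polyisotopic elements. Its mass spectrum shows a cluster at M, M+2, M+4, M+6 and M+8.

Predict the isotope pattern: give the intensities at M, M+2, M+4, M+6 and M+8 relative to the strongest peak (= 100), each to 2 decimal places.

Expanding (0.722 + 0.278)^4:
P(M) = 0.722^4 = 0.271737
P(M+2) = 4 × 0.722^3 × 0.278^1 = 0.418520
P(M+4) = 6 × 0.722^2 × 0.278^2 = 0.241721
P(M+6) = 4 × 0.722^1 × 0.278^3 = 0.062049
P(M+8) = 0.278^4 = 0.005973
The M+2 peak is largest (0.418520); scaling to 100 gives 64.93 : 100.00 : 57.76 : 14.83 : 1.43.

64.93 : 100.00 : 57.76 : 14.83 : 1.43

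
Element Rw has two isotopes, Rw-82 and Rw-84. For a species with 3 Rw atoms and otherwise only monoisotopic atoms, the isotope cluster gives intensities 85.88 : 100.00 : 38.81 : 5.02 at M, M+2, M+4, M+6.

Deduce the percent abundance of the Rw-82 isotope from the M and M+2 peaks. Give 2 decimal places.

72.04%

If p is the fraction of Rw that is Rw-82, then I(M+2)/I(M) = [C(3,1)·p^2·(1−p)] / p^3 = 3·(1−p)/p = 100.00/85.88 = 1.1644
(1−p)/p = 1.1644/3 = 0.3881  ⇒  p = 1/(1 + 0.3881) = 0.7204
Rw-82: 72.04%, Rw-84: 27.96%.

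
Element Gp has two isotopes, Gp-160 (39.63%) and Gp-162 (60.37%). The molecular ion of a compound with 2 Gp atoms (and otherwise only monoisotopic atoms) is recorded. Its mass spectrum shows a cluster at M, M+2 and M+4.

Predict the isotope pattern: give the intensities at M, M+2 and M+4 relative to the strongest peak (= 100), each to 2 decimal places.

32.82 : 100.00 : 76.17

Each Gp atom is independently Gp-160 (p = 0.3963) or Gp-162 (q = 0.6037); the cluster is the binomial expansion (p + q)^2.
P(M) = 0.3963^2 = 0.157054
P(M+2) = 2 × 0.3963^1 × 0.6037^1 = 0.478493
P(M+4) = 0.6037^2 = 0.364454
The M+2 peak is largest (0.478493); scaling to 100 gives 32.82 : 100.00 : 76.17.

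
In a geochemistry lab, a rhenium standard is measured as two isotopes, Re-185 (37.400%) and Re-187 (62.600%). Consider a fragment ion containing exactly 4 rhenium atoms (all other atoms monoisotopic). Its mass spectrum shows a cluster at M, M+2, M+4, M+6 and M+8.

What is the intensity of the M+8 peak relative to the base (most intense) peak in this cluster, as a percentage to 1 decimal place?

Binomial terms of (0.37400 + 0.62600)^4: M 0.0196, M+2 0.1310, M+4 0.3289, M+6 0.3670, M+8 0.1536 → M+6 is the base peak.
P(M+6) = C(4,3) × 0.37400^1 × 0.62600^3 = 4 × 0.3740 × 0.24531438 = 0.366990 (base)
P(M+8) = C(4,4) × 0.37400^0 × 0.62600^4 = 1 × 1.0000 × 0.1535668 = 0.153567
Relative intensity = 0.153567 / 0.366990 × 100 = 41.8

41.8%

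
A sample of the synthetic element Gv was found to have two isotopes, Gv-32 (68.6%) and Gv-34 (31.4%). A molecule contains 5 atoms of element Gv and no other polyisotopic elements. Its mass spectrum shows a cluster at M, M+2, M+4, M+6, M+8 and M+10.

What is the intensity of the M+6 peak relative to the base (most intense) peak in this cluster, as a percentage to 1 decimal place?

Term probabilities: M 0.1519, M+2 0.3477, M+4 0.3183, M+6 0.1457, M+8 0.0333, M+10 0.0031. Base peak = M+2.
P(M+2) = C(5,1) × 0.686^4 × 0.314^1 = 5 × 0.2214606 × 0.3140 = 0.347693 (base)
P(M+6) = C(5,3) × 0.686^2 × 0.314^3 = 10 × 0.470596 × 0.03095914 = 0.145692
Relative intensity = 0.145692 / 0.347693 × 100 = 41.9

41.9%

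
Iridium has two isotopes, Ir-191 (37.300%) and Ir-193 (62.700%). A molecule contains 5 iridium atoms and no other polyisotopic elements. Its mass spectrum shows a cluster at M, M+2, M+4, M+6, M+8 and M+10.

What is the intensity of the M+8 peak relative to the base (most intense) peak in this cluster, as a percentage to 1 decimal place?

(0.37300 + 0.62700)^5 gives M 0.0072, M+2 0.0607, M+4 0.2040, M+6 0.3429, M+8 0.2882, M+10 0.0969; the largest is M+6.
P(M+6) = C(5,3) × 0.37300^2 × 0.62700^3 = 10 × 0.139129 × 0.24649188 = 0.342942 (base)
P(M+8) = C(5,4) × 0.37300^1 × 0.62700^4 = 5 × 0.3730 × 0.15455041 = 0.288237
Relative intensity = 0.288237 / 0.342942 × 100 = 84.0

84.0%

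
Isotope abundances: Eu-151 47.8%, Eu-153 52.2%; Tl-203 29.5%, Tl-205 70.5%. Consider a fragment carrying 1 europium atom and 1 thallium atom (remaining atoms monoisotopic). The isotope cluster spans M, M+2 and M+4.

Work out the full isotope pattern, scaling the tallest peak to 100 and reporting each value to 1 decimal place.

Europium pattern (n=1): 0.4780 : 0.5220
Thallium pattern (n=1): 0.2950 : 0.7050
Convolve the two distributions (both contribute in 2-u steps):
  M: 0.4780×0.2950 = 0.141010
  M+2: 0.4780×0.7050 + 0.5220×0.2950 = 0.490980
  M+4: 0.5220×0.7050 = 0.368010
Scale to base peak (0.490980) = 100: 28.7 : 100.0 : 75.0

28.7 : 100.0 : 75.0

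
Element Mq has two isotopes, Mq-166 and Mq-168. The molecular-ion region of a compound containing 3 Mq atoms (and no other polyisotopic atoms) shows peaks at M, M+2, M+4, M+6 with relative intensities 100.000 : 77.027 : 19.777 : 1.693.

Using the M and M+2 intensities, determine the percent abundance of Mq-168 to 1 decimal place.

20.4%

Write p for the Mq-166 fraction. I(M+2)/I(M) = [C(3,1)·p^2·(1−p)] / p^3 = 3·(1−p)/p = 77.027/100.000 = 0.7703
(1−p)/p = 0.7703/3 = 0.2568  ⇒  p = 1/(1 + 0.2568) = 0.7957
Mq-166: 79.6%, Mq-168: 20.4%.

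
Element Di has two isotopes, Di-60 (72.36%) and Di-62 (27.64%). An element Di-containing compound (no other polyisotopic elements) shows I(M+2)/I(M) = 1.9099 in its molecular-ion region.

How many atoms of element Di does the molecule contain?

5

For n independent Di atoms, I(M+2)/I(M) = n · (abundance Di-62) / (abundance Di-60) = n · 0.2764/0.7236.
n = 1.9099 × 0.7236/0.2764 = 5.00 ≈ 5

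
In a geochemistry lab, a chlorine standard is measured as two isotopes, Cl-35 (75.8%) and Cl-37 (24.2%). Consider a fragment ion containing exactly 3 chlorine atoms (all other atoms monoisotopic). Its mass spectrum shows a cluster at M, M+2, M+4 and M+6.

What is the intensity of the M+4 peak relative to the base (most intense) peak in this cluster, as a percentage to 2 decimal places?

30.58%

Binomial terms of (0.758 + 0.242)^3: M 0.4355, M+2 0.4171, M+4 0.1332, M+6 0.0142 → M is the base peak.
P(M) = C(3,0) × 0.758^3 × 0.242^0 = 1 × 0.43551951 × 1.0000 = 0.435520 (base)
P(M+4) = C(3,2) × 0.758^1 × 0.242^2 = 3 × 0.7580 × 0.058564 = 0.133175
Relative intensity = 0.133175 / 0.435520 × 100 = 30.58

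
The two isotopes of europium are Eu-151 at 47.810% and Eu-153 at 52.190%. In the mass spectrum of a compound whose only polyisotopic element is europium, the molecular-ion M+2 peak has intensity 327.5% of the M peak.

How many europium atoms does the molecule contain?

3

The M+2/M ratio from n Eu atoms is n · q/p = n · 0.52190/0.47810.
n = 3.275 × 0.47810/0.52190 = 3.00 ≈ 3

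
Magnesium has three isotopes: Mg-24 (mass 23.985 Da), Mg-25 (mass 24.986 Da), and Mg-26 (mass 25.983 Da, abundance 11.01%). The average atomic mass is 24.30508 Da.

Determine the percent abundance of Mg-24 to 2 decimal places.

The remaining 88.99% is split between Mg-24 (fraction x) and Mg-25 (fraction 0.8899 − x).
Substituting: 23.985x + 24.986(0.8899 − x) = 21.4443517
(23.985 − 24.986)x = -0.7906897  ⇒  x = 0.78990, y = 0.10000
Mg-24: 78.99%, Mg-25: 10.00%.

78.99%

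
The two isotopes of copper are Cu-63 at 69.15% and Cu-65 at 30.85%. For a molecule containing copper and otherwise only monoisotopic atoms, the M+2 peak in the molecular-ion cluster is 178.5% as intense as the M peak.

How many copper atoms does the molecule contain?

4

For n independent Cu atoms, I(M+2)/I(M) = n · (abundance Cu-65) / (abundance Cu-63) = n · 0.3085/0.6915.
n = 1.785 × 0.6915/0.3085 = 4.00 ≈ 4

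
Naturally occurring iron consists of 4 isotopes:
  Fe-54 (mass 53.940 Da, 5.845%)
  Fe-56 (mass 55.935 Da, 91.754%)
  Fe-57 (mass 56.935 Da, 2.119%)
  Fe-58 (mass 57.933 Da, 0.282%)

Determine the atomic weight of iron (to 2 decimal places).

The abundance-weighted mean is 0.05845 × 53.940 + 0.91754 × 55.935 + 0.02119 × 56.935 + 0.00282 × 57.933
= 3.1528 + 51.3226 + 1.2065 + 0.1634 = 55.8453 Da

55.85 Da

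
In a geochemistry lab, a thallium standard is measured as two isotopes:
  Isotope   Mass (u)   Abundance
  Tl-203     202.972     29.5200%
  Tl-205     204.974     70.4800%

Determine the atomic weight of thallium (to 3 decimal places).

Average mass = Σ (abundance × isotope mass) = 0.295200 × 202.972 + 0.704800 × 204.974
= 59.9173 + 144.4657 = 204.3830 u

204.383 u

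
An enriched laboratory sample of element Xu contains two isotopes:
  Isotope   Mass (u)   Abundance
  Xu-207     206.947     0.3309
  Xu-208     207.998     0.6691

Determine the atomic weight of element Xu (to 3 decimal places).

207.650 u

Ar = Σ fᵢ·mᵢ = 0.3309 × 206.947 + 0.6691 × 207.998
= 68.4788 + 139.1715 = 207.6503 u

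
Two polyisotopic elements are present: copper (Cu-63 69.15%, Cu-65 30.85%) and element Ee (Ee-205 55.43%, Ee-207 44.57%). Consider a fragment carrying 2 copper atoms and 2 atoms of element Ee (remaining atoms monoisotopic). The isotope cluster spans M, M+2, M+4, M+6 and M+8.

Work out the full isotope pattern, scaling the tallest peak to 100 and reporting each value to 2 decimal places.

39.99 : 100.00 : 91.20 : 35.87 : 5.15

Copper pattern (n=2): 0.47817225 : 0.4266555 : 0.09517225
Element Ee pattern (n=2): 0.30724849 : 0.49410302 : 0.19864849
Convolve the two distributions (both contribute in 2-u steps):
  M: 0.47817225×0.30724849 = 0.146918
  M+2: 0.47817225×0.49410302 + 0.4266555×0.30724849 = 0.367356
  M+4: 0.47817225×0.19864849 + 0.4266555×0.49410302 + 0.09517225×0.30724849 = 0.335041
  M+6: 0.4266555×0.19864849 + 0.09517225×0.49410302 = 0.131779
  M+8: 0.09517225×0.19864849 = 0.018906
Scale to base peak (0.367356) = 100: 39.99 : 100.00 : 91.20 : 35.87 : 5.15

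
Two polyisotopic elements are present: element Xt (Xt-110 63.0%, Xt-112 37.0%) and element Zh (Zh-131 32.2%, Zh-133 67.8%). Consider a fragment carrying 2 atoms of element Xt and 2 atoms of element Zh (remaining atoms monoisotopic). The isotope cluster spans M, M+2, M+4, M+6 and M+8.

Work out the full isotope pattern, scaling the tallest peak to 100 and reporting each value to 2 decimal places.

Element Xt pattern (n=2): 0.3969 : 0.4662 : 0.1369
Element Zh pattern (n=2): 0.103684 : 0.436632 : 0.459684
Convolve the two distributions (both contribute in 2-u steps):
  M: 0.3969×0.103684 = 0.041152
  M+2: 0.3969×0.436632 + 0.4662×0.103684 = 0.221637
  M+4: 0.3969×0.459684 + 0.4662×0.436632 + 0.1369×0.103684 = 0.400201
  M+6: 0.4662×0.459684 + 0.1369×0.436632 = 0.274080
  M+8: 0.1369×0.459684 = 0.062931
Scale to base peak (0.400201) = 100: 10.28 : 55.38 : 100.00 : 68.49 : 15.72

10.28 : 55.38 : 100.00 : 68.49 : 15.72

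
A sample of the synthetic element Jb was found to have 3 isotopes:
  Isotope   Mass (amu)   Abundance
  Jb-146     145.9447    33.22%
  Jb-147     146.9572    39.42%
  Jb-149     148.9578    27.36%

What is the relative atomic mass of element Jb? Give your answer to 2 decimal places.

147.17 amu

Average mass = Σ (abundance × isotope mass) = 0.3322 × 145.9447 + 0.3942 × 146.9572 + 0.2736 × 148.9578
= 48.48283 + 57.93053 + 40.75485 = 147.16821 amu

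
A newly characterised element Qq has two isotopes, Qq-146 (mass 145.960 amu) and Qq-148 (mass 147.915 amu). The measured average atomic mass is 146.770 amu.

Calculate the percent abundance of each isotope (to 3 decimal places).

Let x be the fractional abundance of Qq-146; then Qq-148 has abundance 1 − x.
145.960·x + 147.915·(1 − x) = 146.770
(145.960 − 147.915)·x = 146.770 − 147.915
x = -1.145 / -1.955 = 0.58568 → 58.568% Qq-146, 41.432% Qq-148.

Qq-146: 58.568%, Qq-148: 41.432%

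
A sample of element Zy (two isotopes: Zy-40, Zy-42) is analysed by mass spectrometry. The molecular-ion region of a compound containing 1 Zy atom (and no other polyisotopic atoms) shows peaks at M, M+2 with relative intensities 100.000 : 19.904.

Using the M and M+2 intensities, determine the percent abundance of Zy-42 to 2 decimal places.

If p is the fraction of Zy that is Zy-40, then I(M+2)/I(M) = [C(1,1)·p^0·(1−p)] / p^1 = 1·(1−p)/p = 19.904/100.000 = 0.1990
(1−p)/p = 0.1990/1 = 0.1990  ⇒  p = 1/(1 + 0.1990) = 0.8340
Zy-40: 83.40%, Zy-42: 16.60%.

16.60%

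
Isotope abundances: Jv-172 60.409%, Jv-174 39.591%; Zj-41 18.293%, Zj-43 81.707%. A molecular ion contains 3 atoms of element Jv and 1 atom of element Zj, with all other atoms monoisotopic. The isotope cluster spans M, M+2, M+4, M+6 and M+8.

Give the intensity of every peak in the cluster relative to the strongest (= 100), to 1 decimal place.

Element Jv pattern (n=3): 0.22044738 : 0.43343205 : 0.28406377 : 0.06205681
Element Zj pattern (n=1): 0.18293 : 0.81707
Convolve the two distributions (both contribute in 2-u steps):
  M: 0.22044738×0.18293 = 0.040326
  M+2: 0.22044738×0.81707 + 0.43343205×0.18293 = 0.259409
  M+4: 0.43343205×0.81707 + 0.28406377×0.18293 = 0.406108
  M+6: 0.28406377×0.81707 + 0.06205681×0.18293 = 0.243452
  M+8: 0.06205681×0.81707 = 0.050705
Scale to base peak (0.406108) = 100: 9.9 : 63.9 : 100.0 : 59.9 : 12.5

9.9 : 63.9 : 100.0 : 59.9 : 12.5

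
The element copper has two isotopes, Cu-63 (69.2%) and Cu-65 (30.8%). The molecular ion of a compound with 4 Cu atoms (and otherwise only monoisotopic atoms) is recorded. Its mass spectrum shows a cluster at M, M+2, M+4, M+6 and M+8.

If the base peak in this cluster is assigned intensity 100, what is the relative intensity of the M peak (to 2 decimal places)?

56.17

Binomial terms of (0.692 + 0.308)^4: M 0.2293, M+2 0.4083, M+4 0.2726, M+6 0.0809, M+8 0.0090 → M+2 is the base peak.
P(M+2) = C(4,1) × 0.692^3 × 0.308^1 = 4 × 0.33137389 × 0.3080 = 0.408253 (base)
P(M) = C(4,0) × 0.692^4 × 0.308^0 = 1 × 0.22931073 × 1.0000 = 0.229311
Relative intensity = 0.229311 / 0.408253 × 100 = 56.17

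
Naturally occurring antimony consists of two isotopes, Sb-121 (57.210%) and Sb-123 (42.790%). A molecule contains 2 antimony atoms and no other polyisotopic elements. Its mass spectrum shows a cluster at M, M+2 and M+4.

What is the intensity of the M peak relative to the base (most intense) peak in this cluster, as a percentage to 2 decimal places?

(0.57210 + 0.42790)^2 gives M 0.3273, M+2 0.4896, M+4 0.1831; the largest is M+2.
P(M+2) = C(2,1) × 0.57210^1 × 0.42790^1 = 2 × 0.5721 × 0.4279 = 0.489603 (base)
P(M) = C(2,0) × 0.57210^2 × 0.42790^0 = 1 × 0.32729841 × 1.0000 = 0.327298
Relative intensity = 0.327298 / 0.489603 × 100 = 66.85

66.85%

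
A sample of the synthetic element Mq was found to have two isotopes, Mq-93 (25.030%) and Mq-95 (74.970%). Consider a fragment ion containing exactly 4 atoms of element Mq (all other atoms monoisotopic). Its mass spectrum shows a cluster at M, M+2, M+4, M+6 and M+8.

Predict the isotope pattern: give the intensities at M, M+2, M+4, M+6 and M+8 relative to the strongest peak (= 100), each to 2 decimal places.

Expanding (0.25030 + 0.74970)^4:
P(M) = 0.25030^4 = 0.003925
P(M+2) = 4 × 0.25030^3 × 0.74970^1 = 0.047025
P(M+4) = 6 × 0.25030^2 × 0.74970^2 = 0.211275
P(M+6) = 4 × 0.25030^1 × 0.74970^3 = 0.421875
P(M+8) = 0.74970^4 = 0.315900
The M+6 peak is largest (0.421875); scaling to 100 gives 0.93 : 11.15 : 50.08 : 100.00 : 74.88.

0.93 : 11.15 : 50.08 : 100.00 : 74.88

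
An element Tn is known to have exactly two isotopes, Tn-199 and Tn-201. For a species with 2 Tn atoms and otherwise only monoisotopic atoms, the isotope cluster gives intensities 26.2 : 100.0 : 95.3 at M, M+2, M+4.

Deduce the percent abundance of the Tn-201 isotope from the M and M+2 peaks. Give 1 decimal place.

If p is the fraction of Tn that is Tn-199, then I(M+2)/I(M) = [C(2,1)·p^1·(1−p)] / p^2 = 2·(1−p)/p = 100.0/26.2 = 3.8168
(1−p)/p = 3.8168/2 = 1.9084  ⇒  p = 1/(1 + 1.9084) = 0.3438
Tn-199: 34.4%, Tn-201: 65.6%.

65.6%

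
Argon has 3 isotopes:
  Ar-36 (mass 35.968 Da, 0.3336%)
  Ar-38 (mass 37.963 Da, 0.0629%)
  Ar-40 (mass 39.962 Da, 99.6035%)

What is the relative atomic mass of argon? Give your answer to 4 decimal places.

Average mass = Σ (abundance × isotope mass) = 0.003336 × 35.968 + 0.000629 × 37.963 + 0.996035 × 39.962
= 0.11999 + 0.02388 + 39.80355 = 39.94742 Da

39.9474 Da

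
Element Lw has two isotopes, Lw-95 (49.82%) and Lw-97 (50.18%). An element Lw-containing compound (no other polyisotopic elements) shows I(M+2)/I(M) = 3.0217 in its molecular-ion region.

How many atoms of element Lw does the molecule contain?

For n independent Lw atoms, I(M+2)/I(M) = n · (abundance Lw-97) / (abundance Lw-95) = n · 0.5018/0.4982.
n = 3.0217 × 0.4982/0.5018 = 3.00 ≈ 3

3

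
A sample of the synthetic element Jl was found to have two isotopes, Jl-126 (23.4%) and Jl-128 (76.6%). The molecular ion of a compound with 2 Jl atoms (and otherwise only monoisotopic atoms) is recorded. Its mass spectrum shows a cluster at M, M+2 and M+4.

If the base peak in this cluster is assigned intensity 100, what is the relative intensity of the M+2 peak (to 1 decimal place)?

61.1

Term probabilities: M 0.0548, M+2 0.3585, M+4 0.5868. Base peak = M+4.
P(M+4) = C(2,2) × 0.234^0 × 0.766^2 = 1 × 1.0000 × 0.586756 = 0.586756 (base)
P(M+2) = C(2,1) × 0.234^1 × 0.766^1 = 2 × 0.2340 × 0.7660 = 0.358488
Relative intensity = 0.358488 / 0.586756 × 100 = 61.1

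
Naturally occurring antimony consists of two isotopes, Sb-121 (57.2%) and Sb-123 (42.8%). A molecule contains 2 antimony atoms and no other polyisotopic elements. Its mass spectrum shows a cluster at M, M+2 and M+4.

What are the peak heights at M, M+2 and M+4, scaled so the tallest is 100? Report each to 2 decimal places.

Each Sb atom is independently Sb-121 (p = 0.572) or Sb-123 (q = 0.428); the cluster is the binomial expansion (p + q)^2.
P(M) = 0.572^2 = 0.327184
P(M+2) = 2 × 0.572^1 × 0.428^1 = 0.489632
P(M+4) = 0.428^2 = 0.183184
The M+2 peak is largest (0.489632); scaling to 100 gives 66.82 : 100.00 : 37.41.

66.82 : 100.00 : 37.41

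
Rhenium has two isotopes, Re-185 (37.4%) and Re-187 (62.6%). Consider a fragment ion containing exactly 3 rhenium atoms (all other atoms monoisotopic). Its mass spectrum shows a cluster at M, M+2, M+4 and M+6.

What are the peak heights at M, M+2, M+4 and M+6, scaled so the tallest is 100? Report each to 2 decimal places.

Expanding (0.374 + 0.626)^3:
P(M) = 0.374^3 = 0.052314
P(M+2) = 3 × 0.374^2 × 0.626^1 = 0.262687
P(M+4) = 3 × 0.374^1 × 0.626^2 = 0.439685
P(M+6) = 0.626^3 = 0.245314
The M+4 peak is largest (0.439685); scaling to 100 gives 11.90 : 59.74 : 100.00 : 55.79.

11.90 : 59.74 : 100.00 : 55.79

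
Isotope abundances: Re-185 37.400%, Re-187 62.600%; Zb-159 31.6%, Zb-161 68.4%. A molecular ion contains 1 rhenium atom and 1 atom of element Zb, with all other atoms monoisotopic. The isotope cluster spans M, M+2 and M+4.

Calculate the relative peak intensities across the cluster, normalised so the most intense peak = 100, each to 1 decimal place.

26.1 : 100.0 : 94.4

Rhenium pattern (n=1): 0.3740 : 0.6260
Element Zb pattern (n=1): 0.3160 : 0.6840
Convolve the two distributions (both contribute in 2-u steps):
  M: 0.3740×0.3160 = 0.118184
  M+2: 0.3740×0.6840 + 0.6260×0.3160 = 0.453632
  M+4: 0.6260×0.6840 = 0.428184
Scale to base peak (0.453632) = 100: 26.1 : 100.0 : 94.4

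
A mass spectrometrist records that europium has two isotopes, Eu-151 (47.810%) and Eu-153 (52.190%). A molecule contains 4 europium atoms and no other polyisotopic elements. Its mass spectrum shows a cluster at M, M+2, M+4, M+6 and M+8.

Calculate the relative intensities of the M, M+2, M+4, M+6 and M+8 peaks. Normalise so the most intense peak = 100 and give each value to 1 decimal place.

The 4 Eu atoms are independent, so intensities follow the terms of (0.47810 + 0.52190)^4.
P(M) = 0.47810^4 = 0.052249
P(M+2) = 4 × 0.47810^3 × 0.52190^1 = 0.228141
P(M+4) = 6 × 0.47810^2 × 0.52190^2 = 0.373563
P(M+6) = 4 × 0.47810^1 × 0.52190^3 = 0.271857
P(M+8) = 0.52190^4 = 0.074191
The M+4 peak is largest (0.373563); scaling to 100 gives 14.0 : 61.1 : 100.0 : 72.8 : 19.9.

14.0 : 61.1 : 100.0 : 72.8 : 19.9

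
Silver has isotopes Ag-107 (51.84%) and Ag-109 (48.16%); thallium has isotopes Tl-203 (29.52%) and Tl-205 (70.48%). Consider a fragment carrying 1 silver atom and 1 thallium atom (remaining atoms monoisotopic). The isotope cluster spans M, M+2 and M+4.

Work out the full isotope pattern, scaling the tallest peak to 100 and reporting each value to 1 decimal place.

Silver pattern (n=1): 0.5184 : 0.4816
Thallium pattern (n=1): 0.2952 : 0.7048
Convolve the two distributions (both contribute in 2-u steps):
  M: 0.5184×0.2952 = 0.153032
  M+2: 0.5184×0.7048 + 0.4816×0.2952 = 0.507537
  M+4: 0.4816×0.7048 = 0.339432
Scale to base peak (0.507537) = 100: 30.2 : 100.0 : 66.9

30.2 : 100.0 : 66.9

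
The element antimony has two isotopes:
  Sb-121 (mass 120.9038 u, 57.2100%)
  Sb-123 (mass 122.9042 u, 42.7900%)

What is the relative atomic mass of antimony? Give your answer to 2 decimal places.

121.76 u

Ar = Σ fᵢ·mᵢ = 0.572100 × 120.9038 + 0.427900 × 122.9042
= 69.16906 + 52.59071 = 121.75977 u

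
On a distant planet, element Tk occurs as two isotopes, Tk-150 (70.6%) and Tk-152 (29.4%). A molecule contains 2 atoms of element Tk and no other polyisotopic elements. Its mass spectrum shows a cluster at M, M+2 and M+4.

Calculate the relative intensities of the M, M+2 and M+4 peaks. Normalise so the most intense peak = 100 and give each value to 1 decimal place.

100.0 : 83.3 : 17.3

Each Tk atom is independently Tk-150 (p = 0.706) or Tk-152 (q = 0.294); the cluster is the binomial expansion (p + q)^2.
P(M) = 0.706^2 = 0.498436
P(M+2) = 2 × 0.706^1 × 0.294^1 = 0.415128
P(M+4) = 0.294^2 = 0.086436
The M peak is largest (0.498436); scaling to 100 gives 100.0 : 83.3 : 17.3.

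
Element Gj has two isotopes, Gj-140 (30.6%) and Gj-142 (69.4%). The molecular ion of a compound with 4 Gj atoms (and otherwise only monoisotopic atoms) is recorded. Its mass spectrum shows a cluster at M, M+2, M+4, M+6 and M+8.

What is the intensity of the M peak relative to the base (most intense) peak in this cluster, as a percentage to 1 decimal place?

2.1%

Binomial terms of (0.306 + 0.694)^4: M 0.0088, M+2 0.0795, M+4 0.2706, M+6 0.4091, M+8 0.2320 → M+6 is the base peak.
P(M+6) = C(4,3) × 0.306^1 × 0.694^3 = 4 × 0.3060 × 0.33425538 = 0.409129 (base)
P(M) = C(4,0) × 0.306^4 × 0.694^0 = 1 × 0.0087677 × 1.0000 = 0.008768
Relative intensity = 0.008768 / 0.409129 × 100 = 2.1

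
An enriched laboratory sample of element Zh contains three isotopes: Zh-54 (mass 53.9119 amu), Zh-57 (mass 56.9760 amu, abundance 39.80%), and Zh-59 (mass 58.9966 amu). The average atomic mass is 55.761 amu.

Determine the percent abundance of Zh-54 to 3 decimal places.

47.818%

Let x and y be the fractions of Zh-54 and Zh-59. Then x + y = 1 − 0.3980 = 0.6020 and 53.9119x + 58.9966y = 55.761 − 0.3980×56.9760 = 33.084552.
Substituting: 53.9119x + 58.9966(0.6020 − x) = 33.084552
(53.9119 − 58.9966)x = -2.4314012  ⇒  x = 0.47818, y = 0.12382
Zh-54: 47.818%, Zh-59: 12.382%.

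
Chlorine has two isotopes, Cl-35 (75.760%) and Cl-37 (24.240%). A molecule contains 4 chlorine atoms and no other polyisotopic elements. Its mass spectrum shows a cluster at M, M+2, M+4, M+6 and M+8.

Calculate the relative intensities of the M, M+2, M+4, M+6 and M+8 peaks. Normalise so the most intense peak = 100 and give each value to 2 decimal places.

Each Cl atom is independently Cl-35 (p = 0.75760) or Cl-37 (q = 0.24240); the cluster is the binomial expansion (p + q)^4.
P(M) = 0.75760^4 = 0.329428
P(M+2) = 4 × 0.75760^3 × 0.24240^1 = 0.421612
P(M+4) = 6 × 0.75760^2 × 0.24240^2 = 0.202347
P(M+6) = 4 × 0.75760^1 × 0.24240^3 = 0.043162
P(M+8) = 0.24240^4 = 0.003452
The M+2 peak is largest (0.421612); scaling to 100 gives 78.14 : 100.00 : 47.99 : 10.24 : 0.82.

78.14 : 100.00 : 47.99 : 10.24 : 0.82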